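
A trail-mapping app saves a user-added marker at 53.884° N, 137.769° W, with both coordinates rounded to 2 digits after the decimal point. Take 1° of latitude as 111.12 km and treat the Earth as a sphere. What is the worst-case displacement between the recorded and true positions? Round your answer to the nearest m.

645 m

Rounding to 2 decimal places leaves each coordinate within ±0.005° of the true value.
North–south component: 0.005° × 111120 = 555.6 m.
Longitude error → 0.005 × 111120 × cos 53.884° = 0.005 × 111120 × 0.5894 ≈ 327.483 m.
Worst case both components are at the extreme and orthogonal: √(555.6² + 327.483²) ≈ 644.931 m.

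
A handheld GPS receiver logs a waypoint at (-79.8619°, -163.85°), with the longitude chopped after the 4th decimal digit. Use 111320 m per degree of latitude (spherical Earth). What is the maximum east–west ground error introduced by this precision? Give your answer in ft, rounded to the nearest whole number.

Truncating at 4 decimal places can drop up to a full unit in the last place, so the longitude may be off by as much as 0.0001°.
Parallels shrink by cos φ, so at 79.8619° a degree of longitude is 111320 × 0.1760 ≈ 19594.7 m.
East–west error: 0.0001° × 19594.7 m/° ≈ 1.95947 m.
Converting: 1.95947 m × 3.2808 ft/m ≈ 6.4287 ft.

6 ft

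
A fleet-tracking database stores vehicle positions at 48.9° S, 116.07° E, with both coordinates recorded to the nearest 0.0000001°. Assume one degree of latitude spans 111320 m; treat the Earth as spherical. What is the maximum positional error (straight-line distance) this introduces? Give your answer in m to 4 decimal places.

Rounding to 7 decimal places leaves each coordinate within ±5e-08° of the true value.
N–S: 5e-08° × 111320 m/° = 0.005566 m.
Longitude error → 5e-08 × 111320 × cos 48.9° = 5e-08 × 111320 × 0.6574 ≈ 0.00365895 m.
The two errors are perpendicular, so the maximum displacement is √(0.005566² + 0.00365895²) ≈ 0.00666095 m.

0.0067 m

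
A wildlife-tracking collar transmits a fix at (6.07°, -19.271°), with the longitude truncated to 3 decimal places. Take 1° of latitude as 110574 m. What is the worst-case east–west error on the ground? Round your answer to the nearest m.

Truncating at 3 decimal places can drop up to a full unit in the last place, so the longitude may be off by as much as 0.001°.
One degree of longitude at 6.07° is 110574 × cos 6.07° ≈ 110574 × 0.9944 = 109954 m.
Maximum E–W displacement: 0.001 × 109954 = 109.954 m.

110 m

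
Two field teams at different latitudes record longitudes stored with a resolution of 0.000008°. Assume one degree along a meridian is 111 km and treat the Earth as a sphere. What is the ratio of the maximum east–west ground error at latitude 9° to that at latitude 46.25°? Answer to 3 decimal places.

With a 0.000008° grid the true value lies within half a step, ±0.000008°/2 = ±4e-06°, of the stored one.
Error at 9° = 4e-06° × 111000 × cos 9° ≈ 0.444 × 0.9877 = 0.43853 m.
At 46.25°: 4e-06° × 111000 × cos 46.25° = 4e-06 × 111000 × 0.6915 ≈ 0.30703 m.
The ratio reduces to cos 9° / cos 46.25° = 0.9877/0.6915 ≈ 1.4283.

1.428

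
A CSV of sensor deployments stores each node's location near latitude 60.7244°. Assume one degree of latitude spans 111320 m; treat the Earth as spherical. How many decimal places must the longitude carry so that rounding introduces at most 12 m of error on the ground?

At 60.7244° one degree of longitude covers 111320 × cos 60.7244° ≈ 111320 × 0.4890 ≈ 54436.7 m.
With N decimal places the half-ulp bound is 0.5·10⁻ᴺ°, or 0.5·10⁻ᴺ × 54436.7 m on the ground.
Need 0.5 × 54436.7 × 10⁻ᴺ ≤ 12 → 10⁻ᴺ ≤ 4.409e-04, so N ≥ 3.36.
At 3 places the error can reach 27.2 m, but 4 places keeps it to 2.72 m.

4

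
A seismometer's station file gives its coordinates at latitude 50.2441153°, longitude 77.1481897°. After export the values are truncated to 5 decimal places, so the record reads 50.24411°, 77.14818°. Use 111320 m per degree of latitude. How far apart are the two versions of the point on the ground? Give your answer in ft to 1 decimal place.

The latitude changed by +0.0000053° and the longitude by +0.0000097°.
North–south shift: 0.0000053 × 111320 = 0.589996 m.
E–W at 50.2441°: 0.0000097° × 111320 × cos 50.2441° = 0.0000097 × 111320 × 0.6395 ≈ 0.690554 m.
Combined displacement = (0.589996² + 0.690554²)^½ ≈ 0.908273 m.
In feet: 0.908273 m ÷ 0.3048 ≈ 2.9799 ft.

3.0 ft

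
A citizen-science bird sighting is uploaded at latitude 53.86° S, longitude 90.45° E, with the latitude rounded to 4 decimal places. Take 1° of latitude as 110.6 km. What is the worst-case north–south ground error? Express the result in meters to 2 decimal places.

5.53 meters

Rounding to 4 decimal places leaves the latitude within ±5e-05° of the true value.
So the N–S error is at most 5e-05 × 110600 = 5.53 m.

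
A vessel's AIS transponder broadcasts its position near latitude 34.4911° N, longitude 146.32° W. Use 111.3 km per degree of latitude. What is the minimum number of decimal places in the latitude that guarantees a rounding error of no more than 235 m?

One degree of latitude covers 111300 m.
With N decimal places the half-ulp bound is 0.5·10⁻ᴺ°, or 0.5·10⁻ᴺ × 111300 m on the ground.
Need 0.5 × 111300 × 10⁻ᴺ ≤ 235 → 10⁻ᴺ ≤ 4.223e-03, so N ≥ 2.37.
So 3 decimal places suffice (55.6 m); 2 would allow up to 556 m.

3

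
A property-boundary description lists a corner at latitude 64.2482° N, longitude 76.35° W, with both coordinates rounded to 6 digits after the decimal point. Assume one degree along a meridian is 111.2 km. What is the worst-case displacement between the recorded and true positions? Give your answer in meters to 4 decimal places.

Rounding to 6 decimal places leaves each coordinate within ±5e-07° of the true value.
North–south component: 5e-07° × 111200 = 0.0556 m.
East–west component at 64.2482°: 5e-07° × 111200 × cos 64.2482° ≈ 5e-07 × 48313.5 ≈ 0.0241567 m.
The two errors are perpendicular, so the maximum displacement is √(0.0556² + 0.0241567²) ≈ 0.060621 m.

0.0606 meters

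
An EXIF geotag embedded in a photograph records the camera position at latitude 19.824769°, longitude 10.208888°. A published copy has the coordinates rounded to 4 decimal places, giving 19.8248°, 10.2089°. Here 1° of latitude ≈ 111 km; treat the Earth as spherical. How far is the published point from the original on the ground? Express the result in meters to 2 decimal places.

3.66 meters

Δlat = 19.824769 − 19.8248 = -0.000031°; Δlon = 10.208888 − 10.2089 = -0.000012°.
North–south shift: -0.000031 × 111000 = -3.441 m.
E–W at 19.8248°: -0.000012° × 111000 × cos 19.8248° = -0.000012 × 111000 × 0.9407 ≈ -1.25306 m.
Hypotenuse of the two orthogonal shifts: √(3.441² + 1.25306²) = 3.66205 m.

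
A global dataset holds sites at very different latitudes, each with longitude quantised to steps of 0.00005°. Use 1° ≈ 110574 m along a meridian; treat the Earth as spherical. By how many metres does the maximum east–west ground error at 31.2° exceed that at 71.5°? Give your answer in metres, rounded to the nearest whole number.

With a 0.00005° grid the true value lies within half a step, ±0.00005°/2 = ±2.5e-05°, of the stored one.
Error at 31.2° = 2.5e-05° × 110574 × cos 31.2° ≈ 2.7644 × 0.8554 = 2.3645 m.
At 71.5°: 2.5e-05° × 110574 × cos 71.5° = 2.5e-05 × 110574 × 0.3173 ≈ 0.87714 m.
So the lower-latitude error exceeds the higher by 2.3645 − 0.87714 = 1.4874 m.

1 metres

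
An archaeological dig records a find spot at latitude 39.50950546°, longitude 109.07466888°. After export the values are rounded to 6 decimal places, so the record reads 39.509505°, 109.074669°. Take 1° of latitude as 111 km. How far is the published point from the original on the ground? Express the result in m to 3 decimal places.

0.052 m

The latitude changed by +0.00000046° and the longitude by -0.00000012°.
North–south shift: 0.00000046 × 111000 = 0.05106 m.
E–W at 39.5095°: -0.00000012° × 111000 × cos 39.5095° = -0.00000012 × 111000 × 0.7715 ≈ -0.0102766 m.
Combined displacement = (0.05106² + 0.0102766²)^½ ≈ 0.0520839 m.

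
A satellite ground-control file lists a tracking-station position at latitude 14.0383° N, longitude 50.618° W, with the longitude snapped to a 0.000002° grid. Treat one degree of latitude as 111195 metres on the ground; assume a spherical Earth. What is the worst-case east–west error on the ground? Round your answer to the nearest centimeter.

With a 0.000002° grid the true value lies within half a step, ±0.000002°/2 = ±1e-06°, of the stored one.
Parallels shrink by cos φ, so at 14.0383° a degree of longitude is 111195 × 0.9701 ≈ 107874 m.
So at most 1e-06° × 107874 ≈ 0.107874 m east–west.
That is 0.107874 m = 10.787 cm.

11 centimeters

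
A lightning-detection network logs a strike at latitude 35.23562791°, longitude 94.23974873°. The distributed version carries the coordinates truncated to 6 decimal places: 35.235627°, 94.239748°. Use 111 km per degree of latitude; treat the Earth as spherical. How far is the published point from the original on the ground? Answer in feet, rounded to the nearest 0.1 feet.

0.4 feet

Δlat = 35.23562791 − 35.235627 = +0.00000091°; Δlon = 94.23974873 − 94.239748 = +0.00000073°.
North–south shift: 0.00000091 × 111000 = 0.10101 m.
E–W at 35.2356°: 0.00000073° × 111000 × cos 35.2356° = 0.00000073 × 111000 × 0.8168 ≈ 0.0661842 m.
Distance: √(0.10101² + 0.0661842²) ≈ 0.120762 m.
In feet: 0.120762 m ÷ 0.3048 ≈ 0.3962 ft.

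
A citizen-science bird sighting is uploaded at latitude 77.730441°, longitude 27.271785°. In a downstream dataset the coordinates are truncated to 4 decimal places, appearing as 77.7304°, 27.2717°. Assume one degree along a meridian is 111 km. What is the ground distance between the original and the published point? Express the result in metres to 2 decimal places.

The latitude changed by +0.000041° and the longitude by +0.000085°.
N–S: 0.000041° × 111000 m/° = 4.551 m.
E–W at 77.7304°: 0.000085° × 111000 × cos 77.7304° = 0.000085 × 111000 × 0.2125 ≈ 2.00505 m.
Combined displacement = (4.551² + 2.00505²)^½ ≈ 4.97311 m.

4.97 metres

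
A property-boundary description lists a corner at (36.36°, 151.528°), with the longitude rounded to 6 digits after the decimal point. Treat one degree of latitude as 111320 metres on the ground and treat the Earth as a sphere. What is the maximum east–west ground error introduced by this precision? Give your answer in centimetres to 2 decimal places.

4.48 centimetres

Rounding to 6 decimal places leaves the longitude within ±5e-07° of the true value.
One degree of longitude at 36.36° is 111320 × cos 36.36° ≈ 111320 × 0.8053 = 89646.9 m.
So at most 5e-07° × 89646.9 ≈ 0.0448234 m east–west.
That is 0.0448234 m = 4.4823 cm.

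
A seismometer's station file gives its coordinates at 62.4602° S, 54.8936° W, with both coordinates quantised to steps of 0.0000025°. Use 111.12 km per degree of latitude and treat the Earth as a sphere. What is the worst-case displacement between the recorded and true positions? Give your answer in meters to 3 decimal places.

0.153 meters

With a 0.0000025° grid the true value lies within half a step, ±0.0000025°/2 = ±1.25e-06°, of the stored one.
Latitude error → 1.25e-06 × 111120 = 0.1389 m along the meridian.
Longitude error → 1.25e-06 × 111120 × cos 62.4602° = 1.25e-06 × 111120 × 0.4624 ≈ 0.0642225 m.
Combining orthogonally: (0.1389² + 0.0642225²)^½ ≈ 0.153029 m.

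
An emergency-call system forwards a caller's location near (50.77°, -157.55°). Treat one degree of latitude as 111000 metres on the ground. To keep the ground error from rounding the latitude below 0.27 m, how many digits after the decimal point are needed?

6 decimal places

One degree of latitude covers 111000 m.
Rounding to N decimal places gives at most 0.5 × 10⁻ᴺ degrees of error, i.e. 0.5 × 10⁻ᴺ × 111000 m.
Need 0.5 × 111000 × 10⁻ᴺ ≤ 0.27 → 10⁻ᴺ ≤ 4.865e-06, so N ≥ 5.31.
At 5 places the error can reach 0.555 m, but 6 places keeps it to 0.0555 m.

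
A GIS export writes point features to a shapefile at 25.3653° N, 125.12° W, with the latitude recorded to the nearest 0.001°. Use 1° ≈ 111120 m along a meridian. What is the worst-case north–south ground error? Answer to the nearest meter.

Rounding to 3 decimal places leaves the latitude within ±0.0005° of the true value.
North–south distance: 0.0005° × 111120 m/° = 55.56 m.

56 meters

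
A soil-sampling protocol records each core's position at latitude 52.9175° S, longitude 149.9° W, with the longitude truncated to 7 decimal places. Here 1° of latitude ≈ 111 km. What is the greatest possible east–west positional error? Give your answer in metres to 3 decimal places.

Truncating at 7 decimal places can drop up to a full unit in the last place, so the longitude may be off by as much as 1e-07°.
Parallels shrink by cos φ, so at 52.9175° a degree of longitude is 111000 × 0.6030 ≈ 66929 m.
So at most 1e-07° × 66929 ≈ 0.0066929 m east–west.

0.007 metres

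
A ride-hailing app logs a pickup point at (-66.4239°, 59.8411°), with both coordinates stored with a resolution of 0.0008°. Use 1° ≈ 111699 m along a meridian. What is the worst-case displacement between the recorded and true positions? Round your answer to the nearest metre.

48 metres

With a 0.0008° grid the true value lies within half a step, ±0.0008°/2 = ±0.0004°, of the stored one.
North–south component: 0.0004° × 111699 = 44.6796 m.
E–W at 66.4239°: 0.0004° × 111699 × cos 66.4239° = 0.0004 × 111699 × 0.4000 ≈ 17.8704 m.
Combining orthogonally: (44.6796² + 17.8704²)^½ ≈ 48.1209 m.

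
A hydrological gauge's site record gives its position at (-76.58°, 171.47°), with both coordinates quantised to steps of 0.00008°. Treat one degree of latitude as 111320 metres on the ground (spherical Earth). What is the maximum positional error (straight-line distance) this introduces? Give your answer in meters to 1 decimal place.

With a 0.00008° grid the true value lies within half a step, ±0.00008°/2 = ±4e-05°, of the stored one.
North–south component: 4e-05° × 111320 = 4.4528 m.
E–W at 76.58°: 4e-05° × 111320 × cos 76.58° = 4e-05 × 111320 × 0.2321 ≈ 1.03344 m.
Worst case both components are at the extreme and orthogonal: √(4.4528² + 1.03344²) ≈ 4.57115 m.

4.6 meters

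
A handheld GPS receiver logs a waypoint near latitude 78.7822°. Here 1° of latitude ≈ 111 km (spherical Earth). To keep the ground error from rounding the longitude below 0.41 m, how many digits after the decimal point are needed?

At 78.7822° one degree of longitude covers 111000 × cos 78.7822° ≈ 111000 × 0.1945 ≈ 21593.8 m.
With N decimal places the half-ulp bound is 0.5·10⁻ᴺ°, or 0.5·10⁻ᴺ × 21593.8 m on the ground.
Need 0.5 × 21593.8 × 10⁻ᴺ ≤ 0.41 → 10⁻ᴺ ≤ 3.797e-05, so N ≥ 4.42.
At 4 places the error can reach 1.08 m, but 5 places keeps it to 0.108 m.

5 decimal places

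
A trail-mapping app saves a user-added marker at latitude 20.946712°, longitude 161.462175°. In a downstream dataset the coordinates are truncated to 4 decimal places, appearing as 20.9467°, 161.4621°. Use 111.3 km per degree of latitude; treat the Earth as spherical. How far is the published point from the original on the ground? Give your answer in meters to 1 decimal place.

7.9 meters

The latitude changed by +0.000012° and the longitude by +0.000075°.
North–south shift: 0.000012 × 111300 = 1.3356 m.
E–W at 20.9467°: 0.000075° × 111300 × cos 20.9467° = 0.000075 × 111300 × 0.9339 ≈ 7.79584 m.
Distance: √(1.3356² + 7.79584²) ≈ 7.90942 m.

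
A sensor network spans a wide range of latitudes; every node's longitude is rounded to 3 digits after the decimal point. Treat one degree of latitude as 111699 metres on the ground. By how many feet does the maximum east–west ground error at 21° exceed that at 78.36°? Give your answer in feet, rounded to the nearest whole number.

134 feet

Rounding to 3 decimal places leaves the longitude within ±0.0005° of the true value.
At 21°: 0.0005° × 111699 × cos 21° = 0.0005 × 111699 × 0.9336 ≈ 52.14 m.
Error at 78.36° = 0.0005° × 111699 × cos 78.36° ≈ 55.849 × 0.2018 = 11.268 m.
Difference: 52.14 − 11.268 = 40.872 m.
In feet: 40.8717 m ÷ 0.3048 ≈ 134.09 ft.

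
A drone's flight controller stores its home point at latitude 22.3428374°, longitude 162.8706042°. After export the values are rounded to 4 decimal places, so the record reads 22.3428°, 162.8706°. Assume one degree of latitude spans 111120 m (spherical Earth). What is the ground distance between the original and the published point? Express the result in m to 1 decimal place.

4.2 m

Δlat = 22.3428374 − 22.3428 = +0.0000374°; Δlon = 162.8706042 − 162.8706 = +0.0000042°.
North–south shift: 0.0000374 × 111120 = 4.15589 m.
East–west at this latitude: 0.0000042° × 111120 × cos 22.3428° ≈ 0.0000042 × 102778 = 0.431667 m.
Distance: √(4.15589² + 0.431667²) ≈ 4.17825 m.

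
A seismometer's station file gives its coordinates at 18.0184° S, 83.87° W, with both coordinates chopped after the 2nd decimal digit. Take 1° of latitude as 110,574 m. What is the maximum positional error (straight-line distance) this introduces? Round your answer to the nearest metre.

1526 metres

Truncating at 2 decimal places can drop up to a full unit in the last place, so each coordinate may be off by as much as 0.01°.
North–south component: 0.01° × 110574 = 1105.74 m.
Longitude error → 0.01 × 110574 × cos 18.0184° = 0.01 × 110574 × 0.9510 ≈ 1051.51 m.
The two errors are perpendicular, so the maximum displacement is √(1105.74² + 1051.51²) ≈ 1525.89 m.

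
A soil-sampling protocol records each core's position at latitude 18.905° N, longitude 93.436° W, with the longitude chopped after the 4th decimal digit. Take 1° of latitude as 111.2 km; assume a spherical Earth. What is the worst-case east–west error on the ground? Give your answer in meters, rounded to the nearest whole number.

11 meters

Truncating at 4 decimal places can drop up to a full unit in the last place, so the longitude may be off by as much as 0.0001°.
At latitude 18.905° a degree of longitude spans 111200 m × cos 18.905° = 111200 × 0.9461 ≈ 105202 m.
East–west error: 0.0001° × 105202 m/° ≈ 10.5202 m.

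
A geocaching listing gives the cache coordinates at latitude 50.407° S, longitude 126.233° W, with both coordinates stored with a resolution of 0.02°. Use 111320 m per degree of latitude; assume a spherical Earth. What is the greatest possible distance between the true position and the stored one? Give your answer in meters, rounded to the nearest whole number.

With a 0.02° grid the true value lies within half a step, ±0.02°/2 = ±0.01°, of the stored one.
North–south component: 0.01° × 111320 = 1113.2 m.
E–W at 50.407°: 0.01° × 111320 × cos 50.407° = 0.01 × 111320 × 0.6373 ≈ 709.476 m.
Worst case both components are at the extreme and orthogonal: √(1113.2² + 709.476²) ≈ 1320.06 m.

1320 meters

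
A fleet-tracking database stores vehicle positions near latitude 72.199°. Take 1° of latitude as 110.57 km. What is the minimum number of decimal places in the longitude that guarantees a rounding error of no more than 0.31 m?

5 decimal places

At 72.199° one degree of longitude covers 110570 × cos 72.199° ≈ 110570 × 0.3057 ≈ 33802.6 m.
N decimal places → at most half a unit in the last place, 0.5 × 10⁻ᴺ° = 33802.6/2 × 10⁻ᴺ m.
Need 0.5 × 33802.6 × 10⁻ᴺ ≤ 0.31 → 10⁻ᴺ ≤ 1.834e-05, so N ≥ 4.74.
At 4 places the error can reach 1.69 m, but 5 places keeps it to 0.169 m.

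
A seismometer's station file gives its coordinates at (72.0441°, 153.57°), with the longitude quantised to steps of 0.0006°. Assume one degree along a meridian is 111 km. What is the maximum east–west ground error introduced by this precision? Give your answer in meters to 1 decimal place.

10.3 meters

With a 0.0006° grid the true value lies within half a step, ±0.0006°/2 = ±0.0003°, of the stored one.
Parallels shrink by cos φ, so at 72.0441° a degree of longitude is 111000 × 0.3083 ≈ 34219.6 m.
So at most 0.0003° × 34219.6 ≈ 10.2659 m east–west.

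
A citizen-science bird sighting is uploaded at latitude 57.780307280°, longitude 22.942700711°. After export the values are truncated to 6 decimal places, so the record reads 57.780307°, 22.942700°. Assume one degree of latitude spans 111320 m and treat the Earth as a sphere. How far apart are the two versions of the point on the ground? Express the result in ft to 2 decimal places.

The latitude changed by +0.000000280° and the longitude by +0.000000711°.
N–S: 0.000000280° × 111320 m/° = 0.0311696 m.
East–west at this latitude: 0.000000711° × 111320 × cos 57.7803° ≈ 0.000000711 × 59352.2 = 0.0421994 m.
Hypotenuse of the two orthogonal shifts: √(0.0311696² + 0.0421994²) = 0.0524627 m.
Converting: 0.0524627 m × 3.2808 ft/m ≈ 0.17212 ft.

0.17 ft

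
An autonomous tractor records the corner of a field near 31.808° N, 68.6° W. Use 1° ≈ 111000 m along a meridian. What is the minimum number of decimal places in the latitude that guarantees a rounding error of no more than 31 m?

4

One degree of latitude covers 111000 m.
With N decimal places the half-ulp bound is 0.5·10⁻ᴺ°, or 0.5·10⁻ᴺ × 111000 m on the ground.
Setting 55500 × 10⁻ᴺ ≤ 31 gives 10ᴺ ≥ 1790, i.e. N ≥ 3.25.
So 4 decimal places suffice (5.55 m); 3 would allow up to 55.5 m.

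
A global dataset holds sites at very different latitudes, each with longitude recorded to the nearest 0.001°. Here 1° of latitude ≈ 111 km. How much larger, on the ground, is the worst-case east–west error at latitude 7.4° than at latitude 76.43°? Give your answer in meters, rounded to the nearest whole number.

42 meters

Rounding to 3 decimal places leaves the longitude within ±0.0005° of the true value.
Error at 7.4° = 0.0005° × 111000 × cos 7.4° ≈ 55.5 × 0.9917 = 55.038 m.
At 76.43°: 0.0005° × 111000 × cos 76.43° = 0.0005 × 111000 × 0.2346 ≈ 13.022 m.
Difference: 55.038 − 13.022 = 42.016 m.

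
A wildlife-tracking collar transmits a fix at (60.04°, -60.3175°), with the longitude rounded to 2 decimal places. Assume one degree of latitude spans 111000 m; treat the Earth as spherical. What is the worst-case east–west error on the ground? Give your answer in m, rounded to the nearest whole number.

277 m

Rounding to 2 decimal places leaves the longitude within ±0.005° of the true value.
At latitude 60.04° a degree of longitude spans 111000 m × cos 60.04° = 111000 × 0.4994 ≈ 55432.9 m.
Maximum E–W displacement: 0.005 × 55432.9 = 277.164 m.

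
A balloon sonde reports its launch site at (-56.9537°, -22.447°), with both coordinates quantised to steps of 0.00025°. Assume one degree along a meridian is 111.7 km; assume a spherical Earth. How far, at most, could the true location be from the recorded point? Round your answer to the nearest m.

With a 0.00025° grid the true value lies within half a step, ±0.00025°/2 = ±0.000125°, of the stored one.
Latitude error → 0.000125 × 111700 = 13.9625 m along the meridian.
East–west component at 56.9537°: 0.000125° × 111700 × cos 56.9537° ≈ 0.000125 × 60911.9 ≈ 7.61398 m.
Combining orthogonally: (13.9625² + 7.61398²)^½ ≈ 15.9036 m.

16 m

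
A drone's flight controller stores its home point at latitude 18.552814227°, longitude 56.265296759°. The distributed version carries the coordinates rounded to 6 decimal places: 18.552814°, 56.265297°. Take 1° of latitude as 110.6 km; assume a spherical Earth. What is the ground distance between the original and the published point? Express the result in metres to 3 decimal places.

0.036 metres

Δlat = 18.552814227 − 18.552814 = +0.000000227°; Δlon = 56.265296759 − 56.265297 = -0.000000241°.
N–S: 0.000000227° × 110600 m/° = 0.0251062 m.
East–west at this latitude: -0.000000241° × 110600 × cos 18.5528° ≈ -0.000000241 × 104852 = -0.0252694 m.
Hypotenuse of the two orthogonal shifts: √(0.0251062² + 0.0252694²) = 0.0356211 m.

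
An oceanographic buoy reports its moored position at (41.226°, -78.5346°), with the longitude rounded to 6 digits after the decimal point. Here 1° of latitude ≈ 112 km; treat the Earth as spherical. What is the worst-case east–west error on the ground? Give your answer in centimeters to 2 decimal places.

Rounding to 6 decimal places leaves the longitude within ±5e-07° of the true value.
Parallels shrink by cos φ, so at 41.226° a degree of longitude is 112000 × 0.7521 ≈ 84237 m.
East–west error: 5e-07° × 84237 m/° ≈ 0.0421185 m.
That is 0.0421185 m = 4.2118 cm.

4.21 centimeters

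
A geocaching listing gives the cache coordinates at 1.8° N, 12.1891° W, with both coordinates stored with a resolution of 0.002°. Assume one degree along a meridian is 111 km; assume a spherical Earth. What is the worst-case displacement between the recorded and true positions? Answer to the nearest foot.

515 feet

With a 0.002° grid the true value lies within half a step, ±0.002°/2 = ±0.001°, of the stored one.
North–south component: 0.001° × 111000 = 111 m.
E–W at 1.8°: 0.001° × 111000 × cos 1.8° = 0.001 × 111000 × 0.9995 ≈ 110.945 m.
Worst case both components are at the extreme and orthogonal: √(111² + 110.945²) ≈ 156.939 m.
In feet: 156.939 m ÷ 0.3048 ≈ 514.89 ft.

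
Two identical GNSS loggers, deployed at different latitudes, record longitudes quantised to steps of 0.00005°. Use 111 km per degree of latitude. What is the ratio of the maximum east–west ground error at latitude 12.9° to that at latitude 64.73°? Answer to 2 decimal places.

With a 0.00005° grid the true value lies within half a step, ±0.00005°/2 = ±2.5e-05°, of the stored one.
At 12.9°: 2.5e-05° × 111000 × cos 12.9° = 2.5e-05 × 111000 × 0.9748 ≈ 2.705 m.
At 64.73°: 2.5e-05° × 111000 × cos 64.73° = 2.5e-05 × 111000 × 0.4269 ≈ 1.1846 m.
Ratio: 2.705 / 1.1846 = cos 12.9° / cos 64.73° ≈ 2.2834.

2.28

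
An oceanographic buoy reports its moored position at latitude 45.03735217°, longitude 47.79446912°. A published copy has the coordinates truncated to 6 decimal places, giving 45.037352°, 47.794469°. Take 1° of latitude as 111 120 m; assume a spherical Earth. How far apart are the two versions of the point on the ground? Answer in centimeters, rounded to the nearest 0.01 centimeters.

Δlat = 45.03735217 − 45.037352 = +0.00000017°; Δlon = 47.79446912 − 47.794469 = +0.00000012°.
North–south shift: 0.00000017 × 111120 = 0.0188904 m.
East–west at this latitude: 0.00000012° × 111120 × cos 45.0374° ≈ 0.00000012 × 78522.5 = 0.0094227 m.
Distance: √(0.0188904² + 0.0094227²) ≈ 0.0211101 m.
That is 0.0211101 m = 2.111 cm.

2.11 centimeters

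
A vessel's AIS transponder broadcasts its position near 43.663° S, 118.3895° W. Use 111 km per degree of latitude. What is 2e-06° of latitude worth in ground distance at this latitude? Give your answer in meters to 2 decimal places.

2e-06° × 111000 m/° = 0.222 m.

0.22 meters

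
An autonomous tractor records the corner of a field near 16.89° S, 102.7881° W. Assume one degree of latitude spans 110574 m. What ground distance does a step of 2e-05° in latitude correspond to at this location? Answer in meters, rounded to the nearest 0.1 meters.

Along a meridian 2e-05° is 2e-05 × 110574 = 2.21148 m.

2.2 meters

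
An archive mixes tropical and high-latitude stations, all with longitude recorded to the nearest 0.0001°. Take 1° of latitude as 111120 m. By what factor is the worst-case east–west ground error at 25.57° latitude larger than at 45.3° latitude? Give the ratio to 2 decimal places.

1.28

Rounding to 4 decimal places leaves the longitude within ±5e-05° of the true value.
Error at 25.57° = 5e-05° × 111120 × cos 25.57° ≈ 5.556 × 0.9021 = 5.0118 m.
Error at 45.3° = 5e-05° × 111120 × cos 45.3° ≈ 5.556 × 0.7034 = 3.9081 m.
Ratio: 5.0118 / 3.9081 = cos 25.57° / cos 45.3° ≈ 1.2824.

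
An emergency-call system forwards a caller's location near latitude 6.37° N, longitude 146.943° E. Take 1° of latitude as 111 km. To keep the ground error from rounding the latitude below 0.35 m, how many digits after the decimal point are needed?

One degree of latitude covers 111000 m.
N decimal places → at most half a unit in the last place, 0.5 × 10⁻ᴺ° = 111000/2 × 10⁻ᴺ m.
Setting 55500 × 10⁻ᴺ ≤ 0.35 gives 10ᴺ ≥ 1.586e+05, i.e. N ≥ 5.20.
So 6 decimal places suffice (0.0555 m); 5 would allow up to 0.555 m.

6 decimal places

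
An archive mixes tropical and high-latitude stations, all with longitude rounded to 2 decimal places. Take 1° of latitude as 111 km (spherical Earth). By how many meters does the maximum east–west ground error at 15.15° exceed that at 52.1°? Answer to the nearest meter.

Rounding to 2 decimal places leaves the longitude within ±0.005° of the true value.
Error at 15.15° = 0.005° × 111000 × cos 15.15° ≈ 555 × 0.9652 = 535.71 m.
Error at 52.1° = 0.005° × 111000 × cos 52.1° ≈ 555 × 0.6143 = 340.93 m.
So the lower-latitude error exceeds the higher by 535.71 − 340.93 = 194.78 m.

195 meters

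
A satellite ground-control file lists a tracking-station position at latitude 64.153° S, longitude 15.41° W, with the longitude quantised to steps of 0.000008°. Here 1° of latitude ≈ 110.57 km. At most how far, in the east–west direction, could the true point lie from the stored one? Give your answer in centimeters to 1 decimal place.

19.3 centimeters

With a 0.000008° grid the true value lies within half a step, ±0.000008°/2 = ±4e-06°, of the stored one.
Parallels shrink by cos φ, so at 64.153° a degree of longitude is 110570 × 0.4360 ≈ 48205.1 m.
So at most 4e-06° × 48205.1 ≈ 0.192821 m east–west.
That is 0.192821 m = 19.282 cm.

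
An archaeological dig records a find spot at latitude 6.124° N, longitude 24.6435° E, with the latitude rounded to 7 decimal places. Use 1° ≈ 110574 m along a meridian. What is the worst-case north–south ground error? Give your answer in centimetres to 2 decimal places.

Rounding to 7 decimal places leaves the latitude within ±5e-08° of the true value.
So the N–S error is at most 5e-08 × 110574 = 0.0055287 m.
That is 0.0055287 m = 0.55287 cm.

0.55 centimetres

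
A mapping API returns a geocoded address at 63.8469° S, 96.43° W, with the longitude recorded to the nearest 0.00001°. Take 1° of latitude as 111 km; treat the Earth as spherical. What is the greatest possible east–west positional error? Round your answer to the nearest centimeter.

24 centimeters

Rounding to 5 decimal places leaves the longitude within ±5e-06° of the true value.
At latitude 63.8469° a degree of longitude spans 111000 m × cos 63.8469° = 111000 × 0.4408 ≈ 48925.6 m.
So at most 5e-06° × 48925.6 ≈ 0.244628 m east–west.
That is 0.244628 m = 24.463 cm.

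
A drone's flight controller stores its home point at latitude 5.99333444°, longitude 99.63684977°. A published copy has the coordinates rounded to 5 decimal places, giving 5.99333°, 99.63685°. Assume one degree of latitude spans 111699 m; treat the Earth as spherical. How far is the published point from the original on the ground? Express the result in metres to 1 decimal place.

0.5 metres

The latitude changed by +0.00000444° and the longitude by -0.00000023°.
N–S: 0.00000444° × 111699 m/° = 0.495944 m.
E–W at 5.99333°: -0.00000023° × 111699 × cos 5.99333° = -0.00000023 × 111699 × 0.9945 ≈ -0.0255503 m.
Distance: √(0.495944² + 0.0255503²) ≈ 0.496601 m.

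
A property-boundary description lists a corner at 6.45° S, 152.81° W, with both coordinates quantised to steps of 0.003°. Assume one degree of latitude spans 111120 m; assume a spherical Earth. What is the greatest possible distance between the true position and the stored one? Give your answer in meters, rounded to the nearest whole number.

235 meters

With a 0.003° grid the true value lies within half a step, ±0.003°/2 = ±0.0015°, of the stored one.
North–south component: 0.0015° × 111120 = 166.68 m.
E–W at 6.45°: 0.0015° × 111120 × cos 6.45° = 0.0015 × 111120 × 0.9937 ≈ 165.625 m.
Combining orthogonally: (166.68² + 165.625²)^½ ≈ 234.976 m.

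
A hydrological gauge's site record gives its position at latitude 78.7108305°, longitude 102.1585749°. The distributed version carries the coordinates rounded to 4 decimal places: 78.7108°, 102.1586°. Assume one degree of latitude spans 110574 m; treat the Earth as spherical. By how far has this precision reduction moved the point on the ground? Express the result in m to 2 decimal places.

Δlat = 78.7108305 − 78.7108 = +0.0000305°; Δlon = 102.1585749 − 102.1586 = -0.0000251°.
North–south shift: 0.0000305 × 110574 = 3.37251 m.
E–W at 78.7108°: -0.0000251° × 110574 × cos 78.7108° = -0.0000251 × 110574 × 0.1958 ≈ -0.543317 m.
Combined displacement = (3.37251² + 0.543317²)^½ ≈ 3.41599 m.

3.42 m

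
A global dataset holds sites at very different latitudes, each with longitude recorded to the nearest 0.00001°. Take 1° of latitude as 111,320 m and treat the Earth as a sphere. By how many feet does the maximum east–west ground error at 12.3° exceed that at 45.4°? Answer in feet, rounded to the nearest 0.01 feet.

0.50 feet

Rounding to 5 decimal places leaves the longitude within ±5e-06° of the true value.
Error at 12.3° = 5e-06° × 111320 × cos 12.3° ≈ 0.5566 × 0.9770 = 0.54382 m.
Error at 45.4° = 5e-06° × 111320 × cos 45.4° ≈ 0.5566 × 0.7022 = 0.39082 m.
So the lower-latitude error exceeds the higher by 0.54382 − 0.39082 = 0.15301 m.
Converting: 0.153005 m × 3.2808 ft/m ≈ 0.50199 ft.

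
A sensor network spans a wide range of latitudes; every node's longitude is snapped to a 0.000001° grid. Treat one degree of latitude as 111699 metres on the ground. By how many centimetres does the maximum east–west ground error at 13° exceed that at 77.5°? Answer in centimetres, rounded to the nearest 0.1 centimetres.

With a 0.000001° grid the true value lies within half a step, ±0.000001°/2 = ±5e-07°, of the stored one.
At 13°: 5e-07° × 111699 × cos 13° = 5e-07 × 111699 × 0.9744 ≈ 0.054418 m.
At 77.5°: 5e-07° × 111699 × cos 77.5° = 5e-07 × 111699 × 0.2164 ≈ 0.012088 m.
So the lower-latitude error exceeds the higher by 0.054418 − 0.012088 = 0.04233 m.
That is 0.04233 m = 4.233 cm.

4.2 centimetres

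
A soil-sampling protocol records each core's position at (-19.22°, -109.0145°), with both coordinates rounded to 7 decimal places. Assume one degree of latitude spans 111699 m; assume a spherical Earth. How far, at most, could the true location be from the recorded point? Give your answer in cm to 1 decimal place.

0.8 cm

Rounding to 7 decimal places leaves each coordinate within ±5e-08° of the true value.
Latitude error → 5e-08 × 111699 = 0.00558495 m along the meridian.
East–west component at 19.22°: 5e-08° × 111699 × cos 19.22° ≈ 5e-08 × 105473 ≈ 0.00527365 m.
Worst case both components are at the extreme and orthogonal: √(0.00558495² + 0.00527365²) ≈ 0.00768135 m.
That is 0.00768135 m = 0.76813 cm.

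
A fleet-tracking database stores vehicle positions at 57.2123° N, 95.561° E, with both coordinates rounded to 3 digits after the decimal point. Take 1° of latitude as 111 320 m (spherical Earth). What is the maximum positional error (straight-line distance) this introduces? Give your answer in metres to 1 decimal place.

Rounding to 3 decimal places leaves each coordinate within ±0.0005° of the true value.
Latitude error → 0.0005 × 111320 = 55.66 m along the meridian.
E–W at 57.2123°: 0.0005° × 111320 × cos 57.2123° = 0.0005 × 111320 × 0.5415 ≈ 30.1414 m.
Worst case both components are at the extreme and orthogonal: √(55.66² + 30.1414²) ≈ 63.2972 m.

63.3 metres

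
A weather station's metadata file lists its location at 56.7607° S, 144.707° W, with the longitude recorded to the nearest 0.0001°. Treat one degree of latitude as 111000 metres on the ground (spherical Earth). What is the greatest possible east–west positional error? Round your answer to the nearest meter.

Rounding to 4 decimal places leaves the longitude within ±5e-05° of the true value.
At latitude 56.7607° a degree of longitude spans 111000 m × cos 56.7607° = 111000 × 0.5481 ≈ 60843.2 m.
So at most 5e-05° × 60843.2 ≈ 3.04216 m east–west.

3 meters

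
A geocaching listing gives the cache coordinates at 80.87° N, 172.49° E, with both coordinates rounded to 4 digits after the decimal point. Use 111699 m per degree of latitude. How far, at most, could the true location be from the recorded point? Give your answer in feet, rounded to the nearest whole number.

19 feet

Rounding to 4 decimal places leaves each coordinate within ±5e-05° of the true value.
Latitude error → 5e-05 × 111699 = 5.58495 m along the meridian.
East–west component at 80.87°: 5e-05° × 111699 × cos 80.87° ≈ 5e-05 × 17723.8 ≈ 0.886192 m.
Combining orthogonally: (5.58495² + 0.886192²)^½ ≈ 5.65482 m.
Converting: 5.65482 m × 3.2808 ft/m ≈ 18.553 ft.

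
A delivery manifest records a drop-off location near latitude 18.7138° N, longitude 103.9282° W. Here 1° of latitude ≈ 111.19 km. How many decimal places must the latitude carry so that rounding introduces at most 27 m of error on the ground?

4

One degree of latitude covers 111190 m.
Rounding to N decimal places gives at most 0.5 × 10⁻ᴺ degrees of error, i.e. 0.5 × 10⁻ᴺ × 111190 m.
Setting 55595 × 10⁻ᴺ ≤ 27 gives 10ᴺ ≥ 2059, i.e. N ≥ 3.31.
N = 3 would give 55.6 m (too coarse); N = 4 gives 5.56 m ≤ 27 m.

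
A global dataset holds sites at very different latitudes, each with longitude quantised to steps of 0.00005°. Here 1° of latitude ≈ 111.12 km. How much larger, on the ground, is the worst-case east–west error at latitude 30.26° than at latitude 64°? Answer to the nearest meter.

1 meters

With a 0.00005° grid the true value lies within half a step, ±0.00005°/2 = ±2.5e-05°, of the stored one.
Error at 30.26° = 2.5e-05° × 111120 × cos 30.26° ≈ 2.778 × 0.8637 = 2.3995 m.
At 64°: 2.5e-05° × 111120 × cos 64° = 2.5e-05 × 111120 × 0.4384 ≈ 1.2178 m.
Difference: 2.3995 − 1.2178 = 1.1817 m.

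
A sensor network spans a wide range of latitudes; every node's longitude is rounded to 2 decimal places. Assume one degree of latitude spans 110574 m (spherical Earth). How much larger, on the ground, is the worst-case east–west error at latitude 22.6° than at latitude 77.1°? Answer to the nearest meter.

Rounding to 2 decimal places leaves the longitude within ±0.005° of the true value.
At 22.6°: 0.005° × 110574 × cos 22.6° = 0.005 × 110574 × 0.9232 ≈ 510.42 m.
Error at 77.1° = 0.005° × 110574 × cos 77.1° ≈ 552.87 × 0.2233 = 123.43 m.
So the lower-latitude error exceeds the higher by 510.42 − 123.43 = 386.99 m.

387 meters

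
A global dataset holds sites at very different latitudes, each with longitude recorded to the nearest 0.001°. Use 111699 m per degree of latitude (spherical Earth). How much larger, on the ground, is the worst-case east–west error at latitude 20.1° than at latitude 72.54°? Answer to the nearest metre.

Rounding to 3 decimal places leaves the longitude within ±0.0005° of the true value.
Error at 20.1° = 0.0005° × 111699 × cos 20.1° ≈ 55.849 × 0.9391 = 52.448 m.
At 72.54°: 0.0005° × 111699 × cos 72.54° = 0.0005 × 111699 × 0.3000 ≈ 16.757 m.
So the lower-latitude error exceeds the higher by 52.448 − 16.757 = 35.691 m.

36 metres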